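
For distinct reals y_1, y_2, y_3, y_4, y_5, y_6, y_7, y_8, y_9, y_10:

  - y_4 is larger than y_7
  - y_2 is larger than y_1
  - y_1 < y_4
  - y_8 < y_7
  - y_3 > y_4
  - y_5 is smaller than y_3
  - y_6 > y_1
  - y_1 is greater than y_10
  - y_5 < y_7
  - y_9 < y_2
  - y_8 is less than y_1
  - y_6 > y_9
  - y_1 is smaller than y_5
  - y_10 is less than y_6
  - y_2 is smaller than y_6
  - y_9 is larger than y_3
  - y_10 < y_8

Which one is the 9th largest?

Chaining the given pairs: y_10 < y_8 < y_1 < y_5 < y_7 < y_4 < y_3 < y_9 < y_2 < y_6.
Counting 9 from the largest end gives y_8.

y_8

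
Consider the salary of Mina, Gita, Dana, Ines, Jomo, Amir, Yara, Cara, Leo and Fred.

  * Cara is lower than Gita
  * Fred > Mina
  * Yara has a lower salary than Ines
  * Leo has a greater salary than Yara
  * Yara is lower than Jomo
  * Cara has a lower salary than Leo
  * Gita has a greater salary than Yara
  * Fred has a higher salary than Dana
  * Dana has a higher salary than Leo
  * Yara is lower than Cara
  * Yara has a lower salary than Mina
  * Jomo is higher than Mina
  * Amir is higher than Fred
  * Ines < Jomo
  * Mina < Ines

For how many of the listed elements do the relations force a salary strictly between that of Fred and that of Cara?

2

Chaining upward from Cara reaches: Gita, Leo, Dana, Amir.
Chaining downward from Fred reaches: Yara, Mina, Leo, Dana.
Strictly between Cara and Fred are those in both lists: Leo, Dana — 2 elements.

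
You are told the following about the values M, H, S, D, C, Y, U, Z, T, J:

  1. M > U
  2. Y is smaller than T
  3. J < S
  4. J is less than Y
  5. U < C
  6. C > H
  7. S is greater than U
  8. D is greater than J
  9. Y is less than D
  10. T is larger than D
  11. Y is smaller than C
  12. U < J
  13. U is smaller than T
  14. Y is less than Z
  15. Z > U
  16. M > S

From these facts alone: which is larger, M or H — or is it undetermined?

Following every chain through H: above H we get C.
M is not reached, and no chain runs the other way from M to H.
So the given relations leave the order of H and M undetermined.

undetermined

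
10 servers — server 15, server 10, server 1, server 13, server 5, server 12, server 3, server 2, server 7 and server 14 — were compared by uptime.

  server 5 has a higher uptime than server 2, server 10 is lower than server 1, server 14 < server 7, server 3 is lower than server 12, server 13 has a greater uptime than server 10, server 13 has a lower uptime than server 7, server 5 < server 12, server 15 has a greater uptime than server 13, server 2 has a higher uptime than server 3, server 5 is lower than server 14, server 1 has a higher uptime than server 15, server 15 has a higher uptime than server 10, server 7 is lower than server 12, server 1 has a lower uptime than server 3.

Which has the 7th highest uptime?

server 1

Piecing the relations together gives one ordering: server 10 < server 13 < server 15 < server 1 < server 3 < server 2 < server 5 < server 14 < server 7 < server 12.
Counting 7 from the largest end gives server 1.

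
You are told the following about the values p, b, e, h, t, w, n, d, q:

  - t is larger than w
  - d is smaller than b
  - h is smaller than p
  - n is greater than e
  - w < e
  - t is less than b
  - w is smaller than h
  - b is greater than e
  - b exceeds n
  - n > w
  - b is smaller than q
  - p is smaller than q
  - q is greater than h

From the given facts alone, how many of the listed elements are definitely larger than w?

7

Directly above w: h, t, e, n.
One step further: b, p, q (7 so far).
No other element is forced above w by the given relations, so the count is 7.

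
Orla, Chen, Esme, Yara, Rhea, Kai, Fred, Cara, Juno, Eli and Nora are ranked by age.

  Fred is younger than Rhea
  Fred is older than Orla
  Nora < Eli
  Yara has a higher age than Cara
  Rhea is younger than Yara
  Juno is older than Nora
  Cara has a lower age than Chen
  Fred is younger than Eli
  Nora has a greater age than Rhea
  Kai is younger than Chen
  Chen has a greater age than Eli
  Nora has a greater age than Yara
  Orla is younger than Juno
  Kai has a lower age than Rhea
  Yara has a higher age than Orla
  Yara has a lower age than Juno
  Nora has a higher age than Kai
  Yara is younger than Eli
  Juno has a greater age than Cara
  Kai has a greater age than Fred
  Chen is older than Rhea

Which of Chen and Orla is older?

Chen

Orla < Fred < Kai < Rhea < Yara < Nora < Eli < Chen, by transitivity through Fred, Kai, Rhea, Yara, Nora, Eli.
So Orla < Chen; Chen is the older of the two.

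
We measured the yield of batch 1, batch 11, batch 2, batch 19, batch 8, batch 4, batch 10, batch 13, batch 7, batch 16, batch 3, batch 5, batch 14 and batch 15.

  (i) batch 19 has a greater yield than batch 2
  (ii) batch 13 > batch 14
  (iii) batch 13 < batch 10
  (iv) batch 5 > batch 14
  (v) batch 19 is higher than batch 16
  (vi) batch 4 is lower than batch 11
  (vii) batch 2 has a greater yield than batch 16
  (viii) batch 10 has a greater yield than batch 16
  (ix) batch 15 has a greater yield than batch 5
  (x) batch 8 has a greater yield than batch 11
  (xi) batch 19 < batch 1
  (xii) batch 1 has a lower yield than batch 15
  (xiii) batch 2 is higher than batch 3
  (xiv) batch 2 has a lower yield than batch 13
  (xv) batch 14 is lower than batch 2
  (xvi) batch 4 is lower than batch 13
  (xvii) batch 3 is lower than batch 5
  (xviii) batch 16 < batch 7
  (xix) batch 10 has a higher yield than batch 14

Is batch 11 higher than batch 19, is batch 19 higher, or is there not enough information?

Following every chain through batch 19: above batch 19 we get batch 1, batch 15; below batch 19 we get batch 16, batch 14, batch 3, batch 2.
batch 11 is not reached, and no chain runs the other way from batch 11 to batch 19.
So the given relations leave the order of batch 19 and batch 11 undetermined.

undetermined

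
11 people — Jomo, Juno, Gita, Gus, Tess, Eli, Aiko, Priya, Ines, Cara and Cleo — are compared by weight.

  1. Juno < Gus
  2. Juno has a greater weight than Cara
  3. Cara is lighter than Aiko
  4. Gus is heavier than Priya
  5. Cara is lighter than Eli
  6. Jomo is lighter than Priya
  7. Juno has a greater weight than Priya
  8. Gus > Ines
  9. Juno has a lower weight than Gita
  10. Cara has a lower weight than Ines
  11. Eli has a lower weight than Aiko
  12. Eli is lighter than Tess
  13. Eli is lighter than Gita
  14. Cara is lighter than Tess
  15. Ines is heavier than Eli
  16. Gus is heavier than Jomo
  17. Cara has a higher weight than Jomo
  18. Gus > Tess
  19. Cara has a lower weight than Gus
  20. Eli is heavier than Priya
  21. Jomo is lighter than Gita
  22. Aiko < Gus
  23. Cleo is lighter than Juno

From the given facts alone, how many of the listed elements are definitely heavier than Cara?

7

The elements the relations force above Cara are Juno, Eli, Ines, Aiko, Gita, Tess, Gus — no chain reaches any other.
That is 7.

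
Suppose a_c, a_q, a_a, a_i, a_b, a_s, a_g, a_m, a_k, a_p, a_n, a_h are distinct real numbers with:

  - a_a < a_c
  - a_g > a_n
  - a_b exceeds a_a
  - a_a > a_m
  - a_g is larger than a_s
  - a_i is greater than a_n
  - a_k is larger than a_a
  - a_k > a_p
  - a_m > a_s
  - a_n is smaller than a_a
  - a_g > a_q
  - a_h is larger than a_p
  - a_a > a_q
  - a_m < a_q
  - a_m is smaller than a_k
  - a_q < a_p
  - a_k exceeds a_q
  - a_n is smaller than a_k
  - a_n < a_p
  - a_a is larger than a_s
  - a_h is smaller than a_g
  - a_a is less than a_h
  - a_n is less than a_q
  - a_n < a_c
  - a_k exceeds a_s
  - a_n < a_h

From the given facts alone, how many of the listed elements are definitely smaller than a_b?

5

Directly below a_b: a_a.
One step further: a_n, a_s, a_m, a_q (5 so far).
Nothing else is reachable below a_b; 5 in all.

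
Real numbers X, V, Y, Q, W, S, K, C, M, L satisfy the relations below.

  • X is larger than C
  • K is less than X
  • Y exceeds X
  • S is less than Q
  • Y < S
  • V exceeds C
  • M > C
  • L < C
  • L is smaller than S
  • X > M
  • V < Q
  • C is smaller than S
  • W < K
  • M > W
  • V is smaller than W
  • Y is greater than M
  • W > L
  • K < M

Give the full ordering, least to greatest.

L < C < V < W < K < M < X < Y < S < Q

Each adjacent pair is fixed by a given relation: L < C; C < V; V < W; W < K; K < M; M < X; X < Y; Y < S; S < Q. Chaining them end to end gives the full order.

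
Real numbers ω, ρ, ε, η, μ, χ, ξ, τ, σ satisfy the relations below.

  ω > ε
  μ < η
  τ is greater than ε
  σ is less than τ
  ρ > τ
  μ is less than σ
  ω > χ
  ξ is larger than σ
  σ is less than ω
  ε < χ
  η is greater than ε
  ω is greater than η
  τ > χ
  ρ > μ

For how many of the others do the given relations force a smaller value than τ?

Directly below τ: ε, χ, σ.
One step further: μ (4 so far).
No other element is forced below τ by the given relations, so the count is 4.

4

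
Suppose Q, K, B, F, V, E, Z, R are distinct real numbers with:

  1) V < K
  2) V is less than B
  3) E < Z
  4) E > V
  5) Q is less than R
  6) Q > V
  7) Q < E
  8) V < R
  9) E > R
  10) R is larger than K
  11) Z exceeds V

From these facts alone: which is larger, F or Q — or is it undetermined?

Following every chain through F: nothing is chained to F.
Q is not reached, and no chain runs the other way from Q to F.
So the given relations leave the order of F and Q undetermined.

undetermined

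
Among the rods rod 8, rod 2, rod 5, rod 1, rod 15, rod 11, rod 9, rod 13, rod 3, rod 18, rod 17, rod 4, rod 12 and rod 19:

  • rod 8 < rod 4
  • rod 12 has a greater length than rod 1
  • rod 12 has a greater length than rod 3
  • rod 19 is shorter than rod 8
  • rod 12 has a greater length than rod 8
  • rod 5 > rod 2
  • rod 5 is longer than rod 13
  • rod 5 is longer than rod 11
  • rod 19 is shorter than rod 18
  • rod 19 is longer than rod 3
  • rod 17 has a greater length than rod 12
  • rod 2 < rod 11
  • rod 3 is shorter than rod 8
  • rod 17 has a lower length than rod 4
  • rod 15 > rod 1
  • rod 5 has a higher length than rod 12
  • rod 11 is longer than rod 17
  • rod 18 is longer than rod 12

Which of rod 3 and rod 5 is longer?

rod 5

Following the relations from rod 3: rod 3 < rod 19 < rod 8 < rod 12 < rod 17 < rod 11 < rod 5.
So rod 3 < rod 5; rod 5 is the longer of the two.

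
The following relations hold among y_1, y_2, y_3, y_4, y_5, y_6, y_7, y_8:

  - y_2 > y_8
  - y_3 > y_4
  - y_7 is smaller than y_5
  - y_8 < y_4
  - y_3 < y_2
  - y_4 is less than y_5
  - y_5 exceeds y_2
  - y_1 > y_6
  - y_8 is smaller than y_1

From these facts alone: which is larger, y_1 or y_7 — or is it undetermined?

undetermined

Following every chain through y_7: above y_7 we get y_5.
y_1 is not reached, and no chain runs the other way from y_1 to y_7.
So the given relations leave the order of y_7 and y_1 undetermined.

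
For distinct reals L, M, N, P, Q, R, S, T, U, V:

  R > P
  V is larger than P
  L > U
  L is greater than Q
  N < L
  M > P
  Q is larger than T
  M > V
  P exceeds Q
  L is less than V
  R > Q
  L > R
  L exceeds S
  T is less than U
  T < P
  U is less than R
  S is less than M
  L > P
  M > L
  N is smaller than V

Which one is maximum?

M

T is not greatest since T < U; Q is not greatest since Q < R; S is not greatest since S < L; P is not greatest since P < L; N is not greatest since N < V; U is not greatest since U < L; R is not greatest since R < L; L is not greatest since L < M; V is not greatest since V < M.
Only M has nothing above it, so M is the maximum.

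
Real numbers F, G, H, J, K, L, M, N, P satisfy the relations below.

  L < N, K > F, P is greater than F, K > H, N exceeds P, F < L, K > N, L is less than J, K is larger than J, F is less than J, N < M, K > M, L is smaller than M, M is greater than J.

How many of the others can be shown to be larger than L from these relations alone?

The elements the relations force above L are J, N, M, K — no chain reaches any other.
That is 4.

4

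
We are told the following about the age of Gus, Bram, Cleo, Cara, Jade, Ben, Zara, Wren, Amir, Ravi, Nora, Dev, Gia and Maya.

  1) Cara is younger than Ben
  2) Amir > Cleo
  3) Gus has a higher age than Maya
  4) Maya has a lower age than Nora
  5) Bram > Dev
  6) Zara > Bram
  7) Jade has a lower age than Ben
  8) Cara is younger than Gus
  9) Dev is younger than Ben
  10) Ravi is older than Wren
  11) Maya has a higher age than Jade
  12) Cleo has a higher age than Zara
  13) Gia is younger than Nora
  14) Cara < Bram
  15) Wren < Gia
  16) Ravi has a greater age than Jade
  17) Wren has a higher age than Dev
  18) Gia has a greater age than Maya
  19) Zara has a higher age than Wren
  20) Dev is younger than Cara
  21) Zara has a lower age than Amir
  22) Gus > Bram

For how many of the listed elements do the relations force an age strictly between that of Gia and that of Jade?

Chaining upward from Jade reaches: Maya, Gus, Nora, Ravi, Ben.
Chaining downward from Gia reaches: Maya, Dev, Wren.
Strictly between Jade and Gia are those in both lists: Maya — 1 element.

1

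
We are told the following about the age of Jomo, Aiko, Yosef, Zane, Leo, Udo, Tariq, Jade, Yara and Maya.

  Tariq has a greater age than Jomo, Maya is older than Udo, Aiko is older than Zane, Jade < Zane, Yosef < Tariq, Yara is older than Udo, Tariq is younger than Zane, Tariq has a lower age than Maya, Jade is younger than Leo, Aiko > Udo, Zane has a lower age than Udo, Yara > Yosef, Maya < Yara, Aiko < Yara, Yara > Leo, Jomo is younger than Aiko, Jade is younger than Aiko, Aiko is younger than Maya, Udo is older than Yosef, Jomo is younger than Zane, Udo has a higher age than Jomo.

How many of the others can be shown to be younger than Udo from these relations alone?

Directly below Udo: Yosef, Jomo, Zane.
One step further: Jade, Tariq (5 so far).
No other element is forced below Udo by the given relations, so the count is 5.

5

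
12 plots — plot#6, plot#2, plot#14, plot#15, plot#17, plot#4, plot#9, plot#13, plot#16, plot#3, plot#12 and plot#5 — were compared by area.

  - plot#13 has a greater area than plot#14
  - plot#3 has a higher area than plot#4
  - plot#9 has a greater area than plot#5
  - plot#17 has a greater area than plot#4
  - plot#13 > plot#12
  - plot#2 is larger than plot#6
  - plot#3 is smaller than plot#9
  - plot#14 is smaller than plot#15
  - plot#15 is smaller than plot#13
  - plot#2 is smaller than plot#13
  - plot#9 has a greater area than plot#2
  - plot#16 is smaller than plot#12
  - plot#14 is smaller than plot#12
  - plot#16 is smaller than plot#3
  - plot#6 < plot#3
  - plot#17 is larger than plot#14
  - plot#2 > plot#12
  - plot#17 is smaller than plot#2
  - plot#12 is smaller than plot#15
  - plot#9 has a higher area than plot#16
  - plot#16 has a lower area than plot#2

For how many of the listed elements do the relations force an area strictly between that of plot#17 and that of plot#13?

1

The relations place plot#17 below plot#13. An element lies strictly between them when it is forced above plot#17 and also forced below plot#13.
Above plot#17: {plot#2, plot#9}. Below plot#13: {plot#14, plot#16, plot#4, plot#6, plot#12, plot#15, plot#2}.
Intersection: {plot#2} — 1.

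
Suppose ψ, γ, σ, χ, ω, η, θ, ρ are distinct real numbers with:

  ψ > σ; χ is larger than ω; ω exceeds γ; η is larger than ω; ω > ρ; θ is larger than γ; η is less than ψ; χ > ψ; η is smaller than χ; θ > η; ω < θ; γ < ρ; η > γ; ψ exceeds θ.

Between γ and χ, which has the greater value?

Chaining the given relations: γ < ρ < ω < η < θ < ψ < χ.
So γ < χ; χ is the larger of the two.

χ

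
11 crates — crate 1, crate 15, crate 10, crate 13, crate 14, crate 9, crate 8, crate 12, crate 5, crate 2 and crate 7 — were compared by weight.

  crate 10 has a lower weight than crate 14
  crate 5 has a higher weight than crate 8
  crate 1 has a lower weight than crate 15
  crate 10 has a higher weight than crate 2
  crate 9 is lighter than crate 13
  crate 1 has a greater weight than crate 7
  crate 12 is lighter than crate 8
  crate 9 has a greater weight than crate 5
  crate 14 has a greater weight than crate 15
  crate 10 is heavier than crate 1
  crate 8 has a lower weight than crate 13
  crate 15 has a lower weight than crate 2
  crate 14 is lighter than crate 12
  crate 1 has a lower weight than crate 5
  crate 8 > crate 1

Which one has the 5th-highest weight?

crate 12

The consecutive relations fix a unique order: crate 7 < crate 1 < crate 15 < crate 2 < crate 10 < crate 14 < crate 12 < crate 8 < crate 5 < crate 9 < crate 13.
The 5th largest is crate 12.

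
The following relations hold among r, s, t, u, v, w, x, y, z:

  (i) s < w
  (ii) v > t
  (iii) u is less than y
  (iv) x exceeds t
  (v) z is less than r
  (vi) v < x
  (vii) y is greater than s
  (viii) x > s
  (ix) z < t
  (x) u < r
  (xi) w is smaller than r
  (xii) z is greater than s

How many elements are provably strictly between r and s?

2

The relations place s below r. An element lies strictly between them when it is forced above s and also forced below r.
Above s: {z, w, t, v, y, x}. Below r: {z, w, u}.
Intersection: {z, w} — 2.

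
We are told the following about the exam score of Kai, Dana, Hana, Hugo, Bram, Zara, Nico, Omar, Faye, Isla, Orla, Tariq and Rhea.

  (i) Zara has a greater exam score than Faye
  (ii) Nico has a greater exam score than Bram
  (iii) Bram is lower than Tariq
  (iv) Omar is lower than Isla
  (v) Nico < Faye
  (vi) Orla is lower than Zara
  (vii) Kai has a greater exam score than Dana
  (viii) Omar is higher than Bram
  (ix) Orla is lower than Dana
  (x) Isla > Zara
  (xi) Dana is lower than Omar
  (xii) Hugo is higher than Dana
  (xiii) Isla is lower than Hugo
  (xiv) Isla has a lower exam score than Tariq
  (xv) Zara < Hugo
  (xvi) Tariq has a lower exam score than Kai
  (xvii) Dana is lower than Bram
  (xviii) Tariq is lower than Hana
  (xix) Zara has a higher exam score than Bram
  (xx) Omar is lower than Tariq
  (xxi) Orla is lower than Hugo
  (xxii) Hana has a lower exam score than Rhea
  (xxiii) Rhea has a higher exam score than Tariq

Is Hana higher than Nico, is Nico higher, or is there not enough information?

Chaining the given relations: Nico < Faye < Zara < Isla < Tariq < Hana.
So Hana is higher.

Hana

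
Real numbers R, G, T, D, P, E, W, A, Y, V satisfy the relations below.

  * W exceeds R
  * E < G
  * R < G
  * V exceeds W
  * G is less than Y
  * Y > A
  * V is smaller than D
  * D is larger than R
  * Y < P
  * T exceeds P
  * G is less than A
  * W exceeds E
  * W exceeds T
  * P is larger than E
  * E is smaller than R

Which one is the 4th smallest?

Chaining the given pairs: E < R < G < A < Y < P < T < W < V < D.
Counting 4 from the smallest end gives A.

A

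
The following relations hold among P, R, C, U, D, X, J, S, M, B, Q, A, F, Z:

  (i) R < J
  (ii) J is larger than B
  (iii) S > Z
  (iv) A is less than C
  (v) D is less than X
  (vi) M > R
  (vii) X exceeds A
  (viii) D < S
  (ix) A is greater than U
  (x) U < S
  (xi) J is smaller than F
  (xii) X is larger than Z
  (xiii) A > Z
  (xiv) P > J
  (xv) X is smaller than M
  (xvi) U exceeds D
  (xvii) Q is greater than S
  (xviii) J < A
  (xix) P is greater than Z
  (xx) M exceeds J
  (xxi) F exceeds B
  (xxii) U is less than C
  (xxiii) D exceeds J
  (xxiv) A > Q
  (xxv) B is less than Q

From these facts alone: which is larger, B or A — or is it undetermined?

Following the relations from B: B < J < D < U < S < Q < A.
So A is larger.

A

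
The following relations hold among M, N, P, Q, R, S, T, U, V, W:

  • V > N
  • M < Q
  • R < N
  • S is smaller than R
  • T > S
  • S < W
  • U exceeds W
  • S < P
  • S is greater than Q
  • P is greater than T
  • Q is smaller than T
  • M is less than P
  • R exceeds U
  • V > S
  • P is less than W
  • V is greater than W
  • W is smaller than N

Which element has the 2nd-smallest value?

Piecing the relations together gives one ordering: M < Q < S < T < P < W < U < R < N < V.
Counting 2 from the smallest end gives Q.

Q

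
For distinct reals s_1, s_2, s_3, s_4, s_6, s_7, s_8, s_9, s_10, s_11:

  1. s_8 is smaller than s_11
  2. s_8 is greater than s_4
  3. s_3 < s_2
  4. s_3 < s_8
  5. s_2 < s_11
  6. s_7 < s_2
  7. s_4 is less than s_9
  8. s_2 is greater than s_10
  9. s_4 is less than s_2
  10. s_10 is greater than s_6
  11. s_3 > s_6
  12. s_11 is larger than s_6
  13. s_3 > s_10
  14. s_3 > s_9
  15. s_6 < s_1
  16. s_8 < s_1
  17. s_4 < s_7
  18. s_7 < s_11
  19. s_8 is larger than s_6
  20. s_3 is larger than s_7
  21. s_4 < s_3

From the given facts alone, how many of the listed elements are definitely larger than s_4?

7

The elements the relations force above s_4 are s_9, s_7, s_3, s_2, s_8, s_1, s_11 — no chain reaches any other.
That is 7.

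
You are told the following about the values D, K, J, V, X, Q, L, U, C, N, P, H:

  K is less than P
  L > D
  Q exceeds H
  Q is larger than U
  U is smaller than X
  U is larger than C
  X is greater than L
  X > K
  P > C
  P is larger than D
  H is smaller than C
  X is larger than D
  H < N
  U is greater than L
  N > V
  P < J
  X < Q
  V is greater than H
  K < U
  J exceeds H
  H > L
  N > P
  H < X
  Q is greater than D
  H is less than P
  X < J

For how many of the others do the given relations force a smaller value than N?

The elements the relations force below N are D, L, K, H, C, P, V — no chain reaches any other.
That is 7.

7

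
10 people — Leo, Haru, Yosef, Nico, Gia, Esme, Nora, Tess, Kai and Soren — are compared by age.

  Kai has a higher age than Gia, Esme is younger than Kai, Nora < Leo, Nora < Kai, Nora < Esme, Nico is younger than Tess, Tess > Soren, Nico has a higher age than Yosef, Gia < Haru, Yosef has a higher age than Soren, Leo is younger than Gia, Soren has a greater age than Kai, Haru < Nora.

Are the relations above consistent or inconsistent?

We have Nora < Leo stated directly, yet also Leo < Gia < Haru < Nora by chaining the others — so Leo < Nora. Contradiction.

inconsistent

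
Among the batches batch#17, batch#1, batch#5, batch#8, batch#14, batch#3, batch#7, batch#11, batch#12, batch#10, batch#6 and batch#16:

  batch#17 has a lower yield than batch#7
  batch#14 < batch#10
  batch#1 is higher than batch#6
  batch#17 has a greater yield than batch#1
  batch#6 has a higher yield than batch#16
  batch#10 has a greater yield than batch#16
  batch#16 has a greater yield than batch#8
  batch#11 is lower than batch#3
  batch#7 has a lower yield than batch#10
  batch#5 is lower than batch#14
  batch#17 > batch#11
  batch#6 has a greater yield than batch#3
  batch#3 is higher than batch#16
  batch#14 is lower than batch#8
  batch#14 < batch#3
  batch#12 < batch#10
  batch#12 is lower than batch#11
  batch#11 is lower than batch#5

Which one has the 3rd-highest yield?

batch#17

The consecutive relations fix a unique order: batch#12 < batch#11 < batch#5 < batch#14 < batch#8 < batch#16 < batch#3 < batch#6 < batch#1 < batch#17 < batch#7 < batch#10.
Counting 3 from the largest end gives batch#17.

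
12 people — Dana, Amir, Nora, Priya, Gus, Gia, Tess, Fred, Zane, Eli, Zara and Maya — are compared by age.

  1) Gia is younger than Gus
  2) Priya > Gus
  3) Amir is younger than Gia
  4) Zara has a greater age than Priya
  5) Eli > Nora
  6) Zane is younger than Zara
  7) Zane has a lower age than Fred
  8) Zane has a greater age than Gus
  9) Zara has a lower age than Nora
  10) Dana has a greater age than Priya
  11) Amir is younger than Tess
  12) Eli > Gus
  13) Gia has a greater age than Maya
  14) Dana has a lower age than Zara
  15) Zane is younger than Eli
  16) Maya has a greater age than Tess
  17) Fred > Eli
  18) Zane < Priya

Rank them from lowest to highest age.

Nothing is placed below Amir, so it is least; from there Amir < Tess; Tess < Maya; Maya < Gia; Gia < Gus; Gus < Zane; Zane < Priya; Priya < Dana; Dana < Zara; Zara < Nora; Nora < Eli; Eli < Fred, each given directly.

Amir < Tess < Maya < Gia < Gus < Zane < Priya < Dana < Zara < Nora < Eli < Fred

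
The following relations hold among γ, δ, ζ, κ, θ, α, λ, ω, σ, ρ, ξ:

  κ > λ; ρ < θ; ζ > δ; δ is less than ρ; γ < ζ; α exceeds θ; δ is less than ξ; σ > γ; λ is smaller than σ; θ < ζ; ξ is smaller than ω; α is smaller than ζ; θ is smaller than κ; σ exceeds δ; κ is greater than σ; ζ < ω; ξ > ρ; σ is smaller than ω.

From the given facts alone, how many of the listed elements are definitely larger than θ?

Directly above θ: α, ζ, κ.
One step further: ω (4 so far).
No other element is forced above θ by the given relations, so the count is 4.

4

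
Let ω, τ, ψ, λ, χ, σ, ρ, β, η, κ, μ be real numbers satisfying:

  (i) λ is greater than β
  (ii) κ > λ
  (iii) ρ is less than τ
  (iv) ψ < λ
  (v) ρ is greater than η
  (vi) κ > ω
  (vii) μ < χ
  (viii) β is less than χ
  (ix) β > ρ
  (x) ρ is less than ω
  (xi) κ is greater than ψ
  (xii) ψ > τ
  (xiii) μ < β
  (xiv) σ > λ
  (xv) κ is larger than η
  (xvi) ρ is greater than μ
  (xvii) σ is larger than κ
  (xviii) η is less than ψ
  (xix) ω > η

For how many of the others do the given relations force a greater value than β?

4

The elements the relations force above β are χ, λ, κ, σ — no chain reaches any other.
That is 4.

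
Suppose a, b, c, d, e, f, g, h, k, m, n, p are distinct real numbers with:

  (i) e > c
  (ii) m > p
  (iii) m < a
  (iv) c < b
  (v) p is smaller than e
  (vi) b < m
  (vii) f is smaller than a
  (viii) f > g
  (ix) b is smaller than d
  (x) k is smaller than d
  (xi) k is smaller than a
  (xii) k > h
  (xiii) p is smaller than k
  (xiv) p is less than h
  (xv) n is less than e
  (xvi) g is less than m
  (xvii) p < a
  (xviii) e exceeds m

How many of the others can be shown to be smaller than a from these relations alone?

8

From a the given relations immediately reach p, m, k, f.
From those, g, h, b — 7 in total.
From those, c — 8 in total.
No other element is forced below a by the given relations, so the count is 8.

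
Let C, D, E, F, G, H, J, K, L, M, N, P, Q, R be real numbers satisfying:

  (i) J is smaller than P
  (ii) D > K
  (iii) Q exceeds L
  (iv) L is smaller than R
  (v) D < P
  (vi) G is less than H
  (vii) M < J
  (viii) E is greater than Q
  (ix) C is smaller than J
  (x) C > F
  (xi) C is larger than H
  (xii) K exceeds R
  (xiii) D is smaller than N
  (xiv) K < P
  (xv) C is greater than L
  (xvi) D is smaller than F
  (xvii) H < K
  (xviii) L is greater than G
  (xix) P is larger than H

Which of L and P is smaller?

L < R and R < K give L < K.
With K < D: L < R < K < D.
Then D < F extends the chain to F.
Then F < C extends the chain to C.
With C < J: L < R < K < D < F < C < J.
Then J < P extends the chain to P.
So L < P; L is the smaller of the two.

L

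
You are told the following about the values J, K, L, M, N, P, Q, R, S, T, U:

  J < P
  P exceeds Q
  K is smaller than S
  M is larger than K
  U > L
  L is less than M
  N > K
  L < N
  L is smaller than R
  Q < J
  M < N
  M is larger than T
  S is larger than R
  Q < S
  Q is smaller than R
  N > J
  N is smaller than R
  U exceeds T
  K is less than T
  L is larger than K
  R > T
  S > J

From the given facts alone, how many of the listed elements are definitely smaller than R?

Directly below R: Q, T, L, N.
One step further: K, J, M (7 so far).
Nothing else is reachable below R; 7 in all.

7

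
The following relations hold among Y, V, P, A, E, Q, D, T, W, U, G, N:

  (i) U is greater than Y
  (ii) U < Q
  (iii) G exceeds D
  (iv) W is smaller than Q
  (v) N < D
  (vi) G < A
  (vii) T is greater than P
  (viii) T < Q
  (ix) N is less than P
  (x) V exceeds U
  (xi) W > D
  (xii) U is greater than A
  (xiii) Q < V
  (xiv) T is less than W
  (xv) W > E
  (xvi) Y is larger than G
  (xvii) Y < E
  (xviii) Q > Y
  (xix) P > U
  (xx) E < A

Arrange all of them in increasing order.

Nothing is placed below N, so it is least; from there N < D; D < G; G < Y; Y < E; E < A; A < U; U < P; P < T; T < W; W < Q; Q < V, each given directly.

N < D < G < Y < E < A < U < P < T < W < Q < V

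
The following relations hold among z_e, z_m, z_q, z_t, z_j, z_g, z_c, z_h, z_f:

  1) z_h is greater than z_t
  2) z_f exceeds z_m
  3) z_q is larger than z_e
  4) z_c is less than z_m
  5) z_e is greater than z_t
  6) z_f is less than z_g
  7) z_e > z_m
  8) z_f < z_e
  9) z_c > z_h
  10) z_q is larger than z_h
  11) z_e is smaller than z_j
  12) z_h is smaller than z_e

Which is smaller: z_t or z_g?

z_t

z_t < z_h and z_h < z_c give z_t < z_c.
Then z_c < z_m extends the chain to z_m.
Then z_m < z_f extends the chain to z_f.
With z_f < z_g: z_t < z_h < z_c < z_m < z_f < z_g.
So z_t < z_g; z_t is the smaller of the two.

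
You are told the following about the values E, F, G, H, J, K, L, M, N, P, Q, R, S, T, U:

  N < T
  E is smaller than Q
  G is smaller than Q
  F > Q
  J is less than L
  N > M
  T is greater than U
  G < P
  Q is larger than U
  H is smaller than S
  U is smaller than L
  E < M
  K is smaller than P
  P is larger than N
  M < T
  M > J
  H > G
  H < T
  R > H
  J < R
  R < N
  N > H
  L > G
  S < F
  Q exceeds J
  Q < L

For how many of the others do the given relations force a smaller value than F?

7

Directly below F: Q, S.
One step further: J, E, G, H, U (7 so far).
Nothing else is reachable below F; 7 in all.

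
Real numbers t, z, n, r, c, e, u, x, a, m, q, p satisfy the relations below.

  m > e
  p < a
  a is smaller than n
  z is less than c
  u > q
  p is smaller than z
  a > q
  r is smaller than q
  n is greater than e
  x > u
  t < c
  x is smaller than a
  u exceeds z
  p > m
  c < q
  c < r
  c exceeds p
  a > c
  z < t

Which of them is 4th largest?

The consecutive relations fix a unique order: e < m < p < z < t < c < r < q < u < x < a < n.
Counting 4 from the largest end gives u.

u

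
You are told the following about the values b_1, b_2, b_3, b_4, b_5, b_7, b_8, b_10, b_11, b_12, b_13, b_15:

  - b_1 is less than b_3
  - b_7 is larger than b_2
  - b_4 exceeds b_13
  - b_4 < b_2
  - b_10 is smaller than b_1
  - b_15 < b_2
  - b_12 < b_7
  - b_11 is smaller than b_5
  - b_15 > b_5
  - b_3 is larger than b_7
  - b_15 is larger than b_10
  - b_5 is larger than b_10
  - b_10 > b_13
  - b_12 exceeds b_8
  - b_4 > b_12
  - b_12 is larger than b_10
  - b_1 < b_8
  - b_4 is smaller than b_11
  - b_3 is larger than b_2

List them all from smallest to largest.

b_13 < b_10 < b_1 < b_8 < b_12 < b_4 < b_11 < b_5 < b_15 < b_2 < b_7 < b_3

Nothing is placed below b_13, so it is least; from there b_13 < b_10; b_10 < b_1; b_1 < b_8; b_8 < b_12; b_12 < b_4; b_4 < b_11; b_11 < b_5; b_5 < b_15; b_15 < b_2; b_2 < b_7; b_7 < b_3, each given directly.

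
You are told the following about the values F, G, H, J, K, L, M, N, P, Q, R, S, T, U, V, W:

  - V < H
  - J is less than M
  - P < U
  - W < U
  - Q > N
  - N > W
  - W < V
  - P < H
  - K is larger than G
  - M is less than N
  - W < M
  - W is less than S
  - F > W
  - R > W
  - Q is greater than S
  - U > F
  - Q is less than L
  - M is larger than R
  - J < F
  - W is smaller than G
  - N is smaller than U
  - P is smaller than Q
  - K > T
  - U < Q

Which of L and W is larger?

L

Chaining the given relations: W < R < M < N < Q < L.
So W < L; L is the larger of the two.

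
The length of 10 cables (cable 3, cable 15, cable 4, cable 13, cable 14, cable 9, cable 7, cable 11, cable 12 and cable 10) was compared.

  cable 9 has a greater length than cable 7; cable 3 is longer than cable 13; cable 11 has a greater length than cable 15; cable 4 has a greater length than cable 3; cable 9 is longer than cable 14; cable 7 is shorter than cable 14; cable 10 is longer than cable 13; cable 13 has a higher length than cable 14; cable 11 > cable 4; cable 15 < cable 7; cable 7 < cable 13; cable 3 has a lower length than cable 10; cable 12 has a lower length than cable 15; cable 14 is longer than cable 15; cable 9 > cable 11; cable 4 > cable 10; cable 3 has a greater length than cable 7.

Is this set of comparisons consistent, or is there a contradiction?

consistent

Every relation is compatible with cable 12 < cable 15 < cable 7 < cable 14 < cable 13 < cable 3 < cable 10 < cable 4 < cable 11 < cable 9; the set is consistent.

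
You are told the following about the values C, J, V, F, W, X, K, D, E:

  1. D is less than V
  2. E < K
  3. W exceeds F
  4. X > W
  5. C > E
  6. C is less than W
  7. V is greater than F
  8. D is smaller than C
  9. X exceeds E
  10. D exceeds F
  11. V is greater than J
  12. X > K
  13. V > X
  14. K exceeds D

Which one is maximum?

V

Chaining downward from V: directly below it, F, D, J, X; then E, W, K; then C.
That covers every other element, and nothing is given above V, so V is the maximum.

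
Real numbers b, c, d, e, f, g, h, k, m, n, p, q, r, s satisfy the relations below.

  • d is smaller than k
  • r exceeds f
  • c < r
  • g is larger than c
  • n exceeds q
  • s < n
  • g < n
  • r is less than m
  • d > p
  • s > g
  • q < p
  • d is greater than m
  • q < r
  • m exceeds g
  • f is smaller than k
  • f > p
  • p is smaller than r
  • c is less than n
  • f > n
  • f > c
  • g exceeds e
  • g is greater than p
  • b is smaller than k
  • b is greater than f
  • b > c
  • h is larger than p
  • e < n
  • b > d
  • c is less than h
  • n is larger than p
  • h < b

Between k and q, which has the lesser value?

q

Link the given pairs in sequence: q < p; p < g; g < s; s < n; n < f; f < r; r < m; m < d; d < b; b < k.
Together: q < p < g < s < n < f < r < m < d < b < k.
So q < k; q is the smaller of the two.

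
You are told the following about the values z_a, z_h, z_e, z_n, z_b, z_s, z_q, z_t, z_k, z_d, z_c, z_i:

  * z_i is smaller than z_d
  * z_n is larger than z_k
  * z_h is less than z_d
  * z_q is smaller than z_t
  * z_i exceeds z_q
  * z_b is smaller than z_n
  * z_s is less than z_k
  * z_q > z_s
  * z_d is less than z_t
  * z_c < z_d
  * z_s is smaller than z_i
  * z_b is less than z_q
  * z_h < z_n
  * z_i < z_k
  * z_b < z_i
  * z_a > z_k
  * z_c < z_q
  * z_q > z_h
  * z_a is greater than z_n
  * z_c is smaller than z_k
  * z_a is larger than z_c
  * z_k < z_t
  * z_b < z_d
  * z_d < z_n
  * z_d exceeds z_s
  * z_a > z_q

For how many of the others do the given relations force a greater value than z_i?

Directly above z_i: z_k, z_d.
One step further: z_t, z_n, z_a (5 so far).
Nothing else is reachable above z_i; 5 in all.

5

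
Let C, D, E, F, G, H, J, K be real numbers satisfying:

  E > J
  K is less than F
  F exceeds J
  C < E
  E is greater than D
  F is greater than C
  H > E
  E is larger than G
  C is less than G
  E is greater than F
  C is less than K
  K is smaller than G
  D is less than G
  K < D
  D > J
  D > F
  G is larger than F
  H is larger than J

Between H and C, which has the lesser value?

C

The relevant relations are C < K; K < F; F < D; D < G; G < E; E < H.
Chaining these gives C < K < F < D < G < E < H.
So C < H; C is the smaller of the two.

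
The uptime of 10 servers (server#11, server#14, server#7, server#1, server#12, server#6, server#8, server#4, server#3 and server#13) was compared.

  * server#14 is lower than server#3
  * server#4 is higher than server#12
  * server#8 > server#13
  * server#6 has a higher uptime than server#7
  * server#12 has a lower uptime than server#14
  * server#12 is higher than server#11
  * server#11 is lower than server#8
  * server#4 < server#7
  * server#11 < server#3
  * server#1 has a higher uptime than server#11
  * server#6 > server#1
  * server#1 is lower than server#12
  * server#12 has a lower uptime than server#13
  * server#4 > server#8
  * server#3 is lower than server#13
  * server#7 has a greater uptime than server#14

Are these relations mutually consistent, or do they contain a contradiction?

consistent

Every relation is compatible with server#11 < server#1 < server#12 < server#14 < server#3 < server#13 < server#8 < server#4 < server#7 < server#6; the set is consistent.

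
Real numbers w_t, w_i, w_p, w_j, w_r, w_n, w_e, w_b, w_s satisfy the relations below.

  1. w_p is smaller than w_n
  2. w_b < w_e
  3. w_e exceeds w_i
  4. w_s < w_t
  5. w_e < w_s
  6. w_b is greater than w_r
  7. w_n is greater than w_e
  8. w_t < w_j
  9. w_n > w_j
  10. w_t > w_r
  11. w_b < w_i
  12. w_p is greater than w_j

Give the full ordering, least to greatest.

w_r < w_b < w_i < w_e < w_s < w_t < w_j < w_p < w_n

Nothing is placed below w_r, so it is least; from there w_r < w_b; w_b < w_i; w_i < w_e; w_e < w_s; w_s < w_t; w_t < w_j; w_j < w_p; w_p < w_n, each given directly.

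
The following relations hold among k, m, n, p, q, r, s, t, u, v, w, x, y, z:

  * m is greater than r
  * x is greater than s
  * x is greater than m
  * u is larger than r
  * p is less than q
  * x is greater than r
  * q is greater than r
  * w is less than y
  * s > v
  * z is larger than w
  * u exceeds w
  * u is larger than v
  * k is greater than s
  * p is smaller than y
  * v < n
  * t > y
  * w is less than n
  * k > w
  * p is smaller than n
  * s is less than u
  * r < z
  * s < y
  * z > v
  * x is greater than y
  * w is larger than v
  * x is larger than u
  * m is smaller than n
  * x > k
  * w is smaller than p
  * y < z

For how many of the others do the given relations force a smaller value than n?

From n the given relations immediately reach v, w, p, m.
From those, r — 5 in total.
Nothing else is reachable below n; 5 in all.

5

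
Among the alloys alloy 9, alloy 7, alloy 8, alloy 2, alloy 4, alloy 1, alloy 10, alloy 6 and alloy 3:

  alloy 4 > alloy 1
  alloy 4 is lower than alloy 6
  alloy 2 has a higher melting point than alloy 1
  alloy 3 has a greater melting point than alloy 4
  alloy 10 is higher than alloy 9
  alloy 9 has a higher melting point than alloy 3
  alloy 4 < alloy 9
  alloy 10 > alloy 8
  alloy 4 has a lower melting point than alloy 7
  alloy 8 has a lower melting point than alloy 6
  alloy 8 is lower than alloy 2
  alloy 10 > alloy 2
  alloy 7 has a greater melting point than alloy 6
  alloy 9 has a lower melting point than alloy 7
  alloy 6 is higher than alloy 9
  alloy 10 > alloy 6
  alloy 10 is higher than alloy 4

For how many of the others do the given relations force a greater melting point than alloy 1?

Directly above alloy 1: alloy 4, alloy 2.
One step further: alloy 3, alloy 9, alloy 6, alloy 7, alloy 10 (7 so far).
No other element is forced above alloy 1 by the given relations, so the count is 7.

7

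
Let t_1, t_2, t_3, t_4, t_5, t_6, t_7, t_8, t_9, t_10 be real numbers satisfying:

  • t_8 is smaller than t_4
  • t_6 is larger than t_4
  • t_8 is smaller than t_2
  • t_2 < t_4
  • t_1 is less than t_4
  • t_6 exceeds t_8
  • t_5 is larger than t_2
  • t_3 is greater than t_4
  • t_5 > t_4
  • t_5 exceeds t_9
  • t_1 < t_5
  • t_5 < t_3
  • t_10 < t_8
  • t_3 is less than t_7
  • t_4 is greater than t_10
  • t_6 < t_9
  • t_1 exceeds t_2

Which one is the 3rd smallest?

Chaining the given pairs: t_10 < t_8 < t_2 < t_1 < t_4 < t_6 < t_9 < t_5 < t_3 < t_7.
Counting 3 from the smallest end gives t_2.

t_2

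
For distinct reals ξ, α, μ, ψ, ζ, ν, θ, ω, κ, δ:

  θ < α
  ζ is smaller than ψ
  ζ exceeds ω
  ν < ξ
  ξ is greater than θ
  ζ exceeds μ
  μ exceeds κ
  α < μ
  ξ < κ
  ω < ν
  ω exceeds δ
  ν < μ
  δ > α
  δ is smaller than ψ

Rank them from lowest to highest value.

θ < α < δ < ω < ν < ξ < κ < μ < ζ < ψ

Nothing is placed below θ, so it is least; from there θ < α; α < δ; δ < ω; ω < ν; ν < ξ; ξ < κ; κ < μ; μ < ζ; ζ < ψ, each given directly.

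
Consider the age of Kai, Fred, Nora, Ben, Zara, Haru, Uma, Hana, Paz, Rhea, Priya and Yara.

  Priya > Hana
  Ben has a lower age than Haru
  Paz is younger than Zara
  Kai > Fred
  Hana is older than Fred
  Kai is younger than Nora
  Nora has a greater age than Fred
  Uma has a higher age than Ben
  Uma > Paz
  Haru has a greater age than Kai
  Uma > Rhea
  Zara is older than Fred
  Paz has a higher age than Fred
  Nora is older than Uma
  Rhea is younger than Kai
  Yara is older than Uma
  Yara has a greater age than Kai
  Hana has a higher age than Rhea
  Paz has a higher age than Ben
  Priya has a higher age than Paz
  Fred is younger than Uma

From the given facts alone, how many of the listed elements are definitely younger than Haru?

4

The elements the relations force below Haru are Fred, Rhea, Kai, Ben — no chain reaches any other.
That is 4.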